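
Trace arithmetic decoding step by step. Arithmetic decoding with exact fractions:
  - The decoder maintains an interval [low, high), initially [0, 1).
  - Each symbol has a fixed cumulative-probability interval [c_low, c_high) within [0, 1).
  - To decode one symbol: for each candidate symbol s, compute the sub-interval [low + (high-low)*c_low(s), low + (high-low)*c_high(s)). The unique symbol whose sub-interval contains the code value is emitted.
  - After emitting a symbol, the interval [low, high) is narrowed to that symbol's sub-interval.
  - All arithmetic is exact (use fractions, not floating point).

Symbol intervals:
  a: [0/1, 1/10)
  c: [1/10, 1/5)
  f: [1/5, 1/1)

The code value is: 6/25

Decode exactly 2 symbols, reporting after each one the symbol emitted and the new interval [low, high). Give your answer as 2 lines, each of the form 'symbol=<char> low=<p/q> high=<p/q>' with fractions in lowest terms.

Step 1: interval [0/1, 1/1), width = 1/1 - 0/1 = 1/1
  'a': [0/1 + 1/1*0/1, 0/1 + 1/1*1/10) = [0/1, 1/10)
  'c': [0/1 + 1/1*1/10, 0/1 + 1/1*1/5) = [1/10, 1/5)
  'f': [0/1 + 1/1*1/5, 0/1 + 1/1*1/1) = [1/5, 1/1) <- contains code 6/25
  emit 'f', narrow to [1/5, 1/1)
Step 2: interval [1/5, 1/1), width = 1/1 - 1/5 = 4/5
  'a': [1/5 + 4/5*0/1, 1/5 + 4/5*1/10) = [1/5, 7/25) <- contains code 6/25
  'c': [1/5 + 4/5*1/10, 1/5 + 4/5*1/5) = [7/25, 9/25)
  'f': [1/5 + 4/5*1/5, 1/5 + 4/5*1/1) = [9/25, 1/1)
  emit 'a', narrow to [1/5, 7/25)

Answer: symbol=f low=1/5 high=1/1
symbol=a low=1/5 high=7/25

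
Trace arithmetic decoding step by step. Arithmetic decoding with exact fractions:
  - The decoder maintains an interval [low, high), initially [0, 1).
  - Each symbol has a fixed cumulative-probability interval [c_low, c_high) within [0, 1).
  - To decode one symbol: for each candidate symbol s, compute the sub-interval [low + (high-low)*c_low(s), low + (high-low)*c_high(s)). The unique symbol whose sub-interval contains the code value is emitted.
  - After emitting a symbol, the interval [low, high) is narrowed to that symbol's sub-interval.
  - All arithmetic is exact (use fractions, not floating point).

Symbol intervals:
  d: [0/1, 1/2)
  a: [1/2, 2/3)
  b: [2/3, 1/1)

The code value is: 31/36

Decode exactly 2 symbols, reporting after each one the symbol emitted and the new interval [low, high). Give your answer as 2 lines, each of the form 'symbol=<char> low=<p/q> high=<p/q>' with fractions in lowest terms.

Answer: symbol=b low=2/3 high=1/1
symbol=a low=5/6 high=8/9

Derivation:
Step 1: interval [0/1, 1/1), width = 1/1 - 0/1 = 1/1
  'd': [0/1 + 1/1*0/1, 0/1 + 1/1*1/2) = [0/1, 1/2)
  'a': [0/1 + 1/1*1/2, 0/1 + 1/1*2/3) = [1/2, 2/3)
  'b': [0/1 + 1/1*2/3, 0/1 + 1/1*1/1) = [2/3, 1/1) <- contains code 31/36
  emit 'b', narrow to [2/3, 1/1)
Step 2: interval [2/3, 1/1), width = 1/1 - 2/3 = 1/3
  'd': [2/3 + 1/3*0/1, 2/3 + 1/3*1/2) = [2/3, 5/6)
  'a': [2/3 + 1/3*1/2, 2/3 + 1/3*2/3) = [5/6, 8/9) <- contains code 31/36
  'b': [2/3 + 1/3*2/3, 2/3 + 1/3*1/1) = [8/9, 1/1)
  emit 'a', narrow to [5/6, 8/9)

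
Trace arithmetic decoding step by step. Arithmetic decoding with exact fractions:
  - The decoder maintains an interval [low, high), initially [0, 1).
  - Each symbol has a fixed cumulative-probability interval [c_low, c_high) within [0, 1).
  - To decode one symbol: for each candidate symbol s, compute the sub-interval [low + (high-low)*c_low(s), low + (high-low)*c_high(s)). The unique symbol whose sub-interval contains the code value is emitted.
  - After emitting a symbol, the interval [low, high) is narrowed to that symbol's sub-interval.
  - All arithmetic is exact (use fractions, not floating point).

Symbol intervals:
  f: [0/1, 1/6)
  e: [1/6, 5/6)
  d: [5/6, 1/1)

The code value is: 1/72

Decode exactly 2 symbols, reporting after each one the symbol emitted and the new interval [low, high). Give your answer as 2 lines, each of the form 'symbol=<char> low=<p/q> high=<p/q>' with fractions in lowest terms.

Answer: symbol=f low=0/1 high=1/6
symbol=f low=0/1 high=1/36

Derivation:
Step 1: interval [0/1, 1/1), width = 1/1 - 0/1 = 1/1
  'f': [0/1 + 1/1*0/1, 0/1 + 1/1*1/6) = [0/1, 1/6) <- contains code 1/72
  'e': [0/1 + 1/1*1/6, 0/1 + 1/1*5/6) = [1/6, 5/6)
  'd': [0/1 + 1/1*5/6, 0/1 + 1/1*1/1) = [5/6, 1/1)
  emit 'f', narrow to [0/1, 1/6)
Step 2: interval [0/1, 1/6), width = 1/6 - 0/1 = 1/6
  'f': [0/1 + 1/6*0/1, 0/1 + 1/6*1/6) = [0/1, 1/36) <- contains code 1/72
  'e': [0/1 + 1/6*1/6, 0/1 + 1/6*5/6) = [1/36, 5/36)
  'd': [0/1 + 1/6*5/6, 0/1 + 1/6*1/1) = [5/36, 1/6)
  emit 'f', narrow to [0/1, 1/36)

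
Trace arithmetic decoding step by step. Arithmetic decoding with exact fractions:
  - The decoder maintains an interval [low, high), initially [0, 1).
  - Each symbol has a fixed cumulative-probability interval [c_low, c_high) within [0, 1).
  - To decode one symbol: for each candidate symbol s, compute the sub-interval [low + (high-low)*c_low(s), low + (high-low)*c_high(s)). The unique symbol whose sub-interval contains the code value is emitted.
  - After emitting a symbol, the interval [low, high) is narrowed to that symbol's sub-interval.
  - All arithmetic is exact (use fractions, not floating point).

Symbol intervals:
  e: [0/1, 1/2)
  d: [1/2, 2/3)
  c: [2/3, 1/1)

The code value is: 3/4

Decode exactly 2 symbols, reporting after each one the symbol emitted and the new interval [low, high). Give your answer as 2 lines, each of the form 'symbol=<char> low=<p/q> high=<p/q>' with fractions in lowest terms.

Step 1: interval [0/1, 1/1), width = 1/1 - 0/1 = 1/1
  'e': [0/1 + 1/1*0/1, 0/1 + 1/1*1/2) = [0/1, 1/2)
  'd': [0/1 + 1/1*1/2, 0/1 + 1/1*2/3) = [1/2, 2/3)
  'c': [0/1 + 1/1*2/3, 0/1 + 1/1*1/1) = [2/3, 1/1) <- contains code 3/4
  emit 'c', narrow to [2/3, 1/1)
Step 2: interval [2/3, 1/1), width = 1/1 - 2/3 = 1/3
  'e': [2/3 + 1/3*0/1, 2/3 + 1/3*1/2) = [2/3, 5/6) <- contains code 3/4
  'd': [2/3 + 1/3*1/2, 2/3 + 1/3*2/3) = [5/6, 8/9)
  'c': [2/3 + 1/3*2/3, 2/3 + 1/3*1/1) = [8/9, 1/1)
  emit 'e', narrow to [2/3, 5/6)

Answer: symbol=c low=2/3 high=1/1
symbol=e low=2/3 high=5/6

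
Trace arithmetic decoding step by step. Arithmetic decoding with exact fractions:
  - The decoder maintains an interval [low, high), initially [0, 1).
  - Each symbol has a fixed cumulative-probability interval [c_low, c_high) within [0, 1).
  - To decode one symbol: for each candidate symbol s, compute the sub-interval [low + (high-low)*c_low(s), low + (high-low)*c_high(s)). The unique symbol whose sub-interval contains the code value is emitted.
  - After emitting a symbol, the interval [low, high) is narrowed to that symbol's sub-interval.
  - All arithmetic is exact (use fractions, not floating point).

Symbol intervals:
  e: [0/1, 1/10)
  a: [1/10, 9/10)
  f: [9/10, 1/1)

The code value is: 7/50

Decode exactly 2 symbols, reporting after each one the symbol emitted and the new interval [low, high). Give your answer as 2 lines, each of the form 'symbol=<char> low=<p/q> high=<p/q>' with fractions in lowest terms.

Answer: symbol=a low=1/10 high=9/10
symbol=e low=1/10 high=9/50

Derivation:
Step 1: interval [0/1, 1/1), width = 1/1 - 0/1 = 1/1
  'e': [0/1 + 1/1*0/1, 0/1 + 1/1*1/10) = [0/1, 1/10)
  'a': [0/1 + 1/1*1/10, 0/1 + 1/1*9/10) = [1/10, 9/10) <- contains code 7/50
  'f': [0/1 + 1/1*9/10, 0/1 + 1/1*1/1) = [9/10, 1/1)
  emit 'a', narrow to [1/10, 9/10)
Step 2: interval [1/10, 9/10), width = 9/10 - 1/10 = 4/5
  'e': [1/10 + 4/5*0/1, 1/10 + 4/5*1/10) = [1/10, 9/50) <- contains code 7/50
  'a': [1/10 + 4/5*1/10, 1/10 + 4/5*9/10) = [9/50, 41/50)
  'f': [1/10 + 4/5*9/10, 1/10 + 4/5*1/1) = [41/50, 9/10)
  emit 'e', narrow to [1/10, 9/50)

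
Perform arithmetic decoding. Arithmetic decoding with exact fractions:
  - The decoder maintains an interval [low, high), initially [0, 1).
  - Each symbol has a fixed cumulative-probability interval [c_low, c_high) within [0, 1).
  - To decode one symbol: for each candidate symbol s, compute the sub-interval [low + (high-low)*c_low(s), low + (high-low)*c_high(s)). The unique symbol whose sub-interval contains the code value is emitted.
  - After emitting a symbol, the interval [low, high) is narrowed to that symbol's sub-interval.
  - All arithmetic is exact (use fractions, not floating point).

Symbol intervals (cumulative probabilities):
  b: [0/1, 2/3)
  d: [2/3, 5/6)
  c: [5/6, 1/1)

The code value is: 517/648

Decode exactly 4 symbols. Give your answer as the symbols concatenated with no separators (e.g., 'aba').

Step 1: interval [0/1, 1/1), width = 1/1 - 0/1 = 1/1
  'b': [0/1 + 1/1*0/1, 0/1 + 1/1*2/3) = [0/1, 2/3)
  'd': [0/1 + 1/1*2/3, 0/1 + 1/1*5/6) = [2/3, 5/6) <- contains code 517/648
  'c': [0/1 + 1/1*5/6, 0/1 + 1/1*1/1) = [5/6, 1/1)
  emit 'd', narrow to [2/3, 5/6)
Step 2: interval [2/3, 5/6), width = 5/6 - 2/3 = 1/6
  'b': [2/3 + 1/6*0/1, 2/3 + 1/6*2/3) = [2/3, 7/9)
  'd': [2/3 + 1/6*2/3, 2/3 + 1/6*5/6) = [7/9, 29/36) <- contains code 517/648
  'c': [2/3 + 1/6*5/6, 2/3 + 1/6*1/1) = [29/36, 5/6)
  emit 'd', narrow to [7/9, 29/36)
Step 3: interval [7/9, 29/36), width = 29/36 - 7/9 = 1/36
  'b': [7/9 + 1/36*0/1, 7/9 + 1/36*2/3) = [7/9, 43/54)
  'd': [7/9 + 1/36*2/3, 7/9 + 1/36*5/6) = [43/54, 173/216) <- contains code 517/648
  'c': [7/9 + 1/36*5/6, 7/9 + 1/36*1/1) = [173/216, 29/36)
  emit 'd', narrow to [43/54, 173/216)
Step 4: interval [43/54, 173/216), width = 173/216 - 43/54 = 1/216
  'b': [43/54 + 1/216*0/1, 43/54 + 1/216*2/3) = [43/54, 259/324) <- contains code 517/648
  'd': [43/54 + 1/216*2/3, 43/54 + 1/216*5/6) = [259/324, 1037/1296)
  'c': [43/54 + 1/216*5/6, 43/54 + 1/216*1/1) = [1037/1296, 173/216)
  emit 'b', narrow to [43/54, 259/324)

Answer: dddb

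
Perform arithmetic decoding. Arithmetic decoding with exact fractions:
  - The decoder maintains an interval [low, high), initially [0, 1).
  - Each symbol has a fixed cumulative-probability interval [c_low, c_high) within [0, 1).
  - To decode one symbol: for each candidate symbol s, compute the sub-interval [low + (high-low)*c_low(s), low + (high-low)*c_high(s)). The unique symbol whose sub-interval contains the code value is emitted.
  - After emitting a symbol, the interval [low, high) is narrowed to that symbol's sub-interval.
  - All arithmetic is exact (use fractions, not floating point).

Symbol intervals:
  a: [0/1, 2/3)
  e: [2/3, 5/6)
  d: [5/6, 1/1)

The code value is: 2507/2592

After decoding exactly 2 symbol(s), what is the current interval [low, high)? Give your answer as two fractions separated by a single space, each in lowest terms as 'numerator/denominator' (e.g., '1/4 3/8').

Step 1: interval [0/1, 1/1), width = 1/1 - 0/1 = 1/1
  'a': [0/1 + 1/1*0/1, 0/1 + 1/1*2/3) = [0/1, 2/3)
  'e': [0/1 + 1/1*2/3, 0/1 + 1/1*5/6) = [2/3, 5/6)
  'd': [0/1 + 1/1*5/6, 0/1 + 1/1*1/1) = [5/6, 1/1) <- contains code 2507/2592
  emit 'd', narrow to [5/6, 1/1)
Step 2: interval [5/6, 1/1), width = 1/1 - 5/6 = 1/6
  'a': [5/6 + 1/6*0/1, 5/6 + 1/6*2/3) = [5/6, 17/18)
  'e': [5/6 + 1/6*2/3, 5/6 + 1/6*5/6) = [17/18, 35/36) <- contains code 2507/2592
  'd': [5/6 + 1/6*5/6, 5/6 + 1/6*1/1) = [35/36, 1/1)
  emit 'e', narrow to [17/18, 35/36)

Answer: 17/18 35/36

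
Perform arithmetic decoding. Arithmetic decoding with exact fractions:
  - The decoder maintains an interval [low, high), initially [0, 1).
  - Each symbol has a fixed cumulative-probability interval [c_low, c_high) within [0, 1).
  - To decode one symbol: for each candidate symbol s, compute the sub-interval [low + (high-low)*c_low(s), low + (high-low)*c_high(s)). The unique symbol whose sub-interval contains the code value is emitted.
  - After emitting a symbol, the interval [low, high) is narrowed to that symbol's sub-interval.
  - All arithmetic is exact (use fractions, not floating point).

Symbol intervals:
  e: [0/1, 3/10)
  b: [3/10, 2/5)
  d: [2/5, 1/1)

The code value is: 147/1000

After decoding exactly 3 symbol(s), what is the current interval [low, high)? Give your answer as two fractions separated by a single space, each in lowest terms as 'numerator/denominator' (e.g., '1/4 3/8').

Step 1: interval [0/1, 1/1), width = 1/1 - 0/1 = 1/1
  'e': [0/1 + 1/1*0/1, 0/1 + 1/1*3/10) = [0/1, 3/10) <- contains code 147/1000
  'b': [0/1 + 1/1*3/10, 0/1 + 1/1*2/5) = [3/10, 2/5)
  'd': [0/1 + 1/1*2/5, 0/1 + 1/1*1/1) = [2/5, 1/1)
  emit 'e', narrow to [0/1, 3/10)
Step 2: interval [0/1, 3/10), width = 3/10 - 0/1 = 3/10
  'e': [0/1 + 3/10*0/1, 0/1 + 3/10*3/10) = [0/1, 9/100)
  'b': [0/1 + 3/10*3/10, 0/1 + 3/10*2/5) = [9/100, 3/25)
  'd': [0/1 + 3/10*2/5, 0/1 + 3/10*1/1) = [3/25, 3/10) <- contains code 147/1000
  emit 'd', narrow to [3/25, 3/10)
Step 3: interval [3/25, 3/10), width = 3/10 - 3/25 = 9/50
  'e': [3/25 + 9/50*0/1, 3/25 + 9/50*3/10) = [3/25, 87/500) <- contains code 147/1000
  'b': [3/25 + 9/50*3/10, 3/25 + 9/50*2/5) = [87/500, 24/125)
  'd': [3/25 + 9/50*2/5, 3/25 + 9/50*1/1) = [24/125, 3/10)
  emit 'e', narrow to [3/25, 87/500)

Answer: 3/25 87/500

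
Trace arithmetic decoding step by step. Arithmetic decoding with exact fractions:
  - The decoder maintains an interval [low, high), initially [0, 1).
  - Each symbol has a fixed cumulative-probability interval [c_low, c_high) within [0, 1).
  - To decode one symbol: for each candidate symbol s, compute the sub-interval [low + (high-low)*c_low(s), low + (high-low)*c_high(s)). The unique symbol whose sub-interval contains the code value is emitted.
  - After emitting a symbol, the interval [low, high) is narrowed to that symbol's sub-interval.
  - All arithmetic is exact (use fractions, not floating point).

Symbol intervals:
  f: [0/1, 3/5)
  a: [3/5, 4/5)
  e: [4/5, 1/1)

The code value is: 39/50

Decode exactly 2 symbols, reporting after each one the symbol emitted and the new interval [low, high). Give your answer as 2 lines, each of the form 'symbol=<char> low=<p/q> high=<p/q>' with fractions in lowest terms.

Answer: symbol=a low=3/5 high=4/5
symbol=e low=19/25 high=4/5

Derivation:
Step 1: interval [0/1, 1/1), width = 1/1 - 0/1 = 1/1
  'f': [0/1 + 1/1*0/1, 0/1 + 1/1*3/5) = [0/1, 3/5)
  'a': [0/1 + 1/1*3/5, 0/1 + 1/1*4/5) = [3/5, 4/5) <- contains code 39/50
  'e': [0/1 + 1/1*4/5, 0/1 + 1/1*1/1) = [4/5, 1/1)
  emit 'a', narrow to [3/5, 4/5)
Step 2: interval [3/5, 4/5), width = 4/5 - 3/5 = 1/5
  'f': [3/5 + 1/5*0/1, 3/5 + 1/5*3/5) = [3/5, 18/25)
  'a': [3/5 + 1/5*3/5, 3/5 + 1/5*4/5) = [18/25, 19/25)
  'e': [3/5 + 1/5*4/5, 3/5 + 1/5*1/1) = [19/25, 4/5) <- contains code 39/50
  emit 'e', narrow to [19/25, 4/5)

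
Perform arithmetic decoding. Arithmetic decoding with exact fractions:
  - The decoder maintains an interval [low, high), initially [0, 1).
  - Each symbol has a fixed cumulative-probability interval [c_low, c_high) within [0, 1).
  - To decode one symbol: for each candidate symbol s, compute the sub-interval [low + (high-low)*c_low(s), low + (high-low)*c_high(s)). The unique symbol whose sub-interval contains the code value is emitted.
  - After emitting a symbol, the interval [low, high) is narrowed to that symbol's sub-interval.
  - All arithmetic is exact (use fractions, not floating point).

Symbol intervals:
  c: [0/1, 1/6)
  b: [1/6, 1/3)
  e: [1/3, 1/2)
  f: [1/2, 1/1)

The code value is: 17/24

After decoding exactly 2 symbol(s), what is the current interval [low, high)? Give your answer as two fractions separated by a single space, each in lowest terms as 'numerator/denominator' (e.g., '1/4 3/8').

Answer: 2/3 3/4

Derivation:
Step 1: interval [0/1, 1/1), width = 1/1 - 0/1 = 1/1
  'c': [0/1 + 1/1*0/1, 0/1 + 1/1*1/6) = [0/1, 1/6)
  'b': [0/1 + 1/1*1/6, 0/1 + 1/1*1/3) = [1/6, 1/3)
  'e': [0/1 + 1/1*1/3, 0/1 + 1/1*1/2) = [1/3, 1/2)
  'f': [0/1 + 1/1*1/2, 0/1 + 1/1*1/1) = [1/2, 1/1) <- contains code 17/24
  emit 'f', narrow to [1/2, 1/1)
Step 2: interval [1/2, 1/1), width = 1/1 - 1/2 = 1/2
  'c': [1/2 + 1/2*0/1, 1/2 + 1/2*1/6) = [1/2, 7/12)
  'b': [1/2 + 1/2*1/6, 1/2 + 1/2*1/3) = [7/12, 2/3)
  'e': [1/2 + 1/2*1/3, 1/2 + 1/2*1/2) = [2/3, 3/4) <- contains code 17/24
  'f': [1/2 + 1/2*1/2, 1/2 + 1/2*1/1) = [3/4, 1/1)
  emit 'e', narrow to [2/3, 3/4)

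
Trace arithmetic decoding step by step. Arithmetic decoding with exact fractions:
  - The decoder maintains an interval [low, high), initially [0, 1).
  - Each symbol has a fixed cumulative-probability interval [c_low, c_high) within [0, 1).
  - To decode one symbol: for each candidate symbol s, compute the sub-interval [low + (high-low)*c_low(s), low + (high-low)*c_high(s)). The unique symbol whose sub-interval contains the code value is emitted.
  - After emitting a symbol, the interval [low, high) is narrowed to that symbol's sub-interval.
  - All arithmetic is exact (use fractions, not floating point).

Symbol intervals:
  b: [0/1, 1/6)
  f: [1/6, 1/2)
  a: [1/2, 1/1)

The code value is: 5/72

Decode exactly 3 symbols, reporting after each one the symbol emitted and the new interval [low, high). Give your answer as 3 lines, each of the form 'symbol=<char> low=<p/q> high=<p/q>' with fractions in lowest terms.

Answer: symbol=b low=0/1 high=1/6
symbol=f low=1/36 high=1/12
symbol=a low=1/18 high=1/12

Derivation:
Step 1: interval [0/1, 1/1), width = 1/1 - 0/1 = 1/1
  'b': [0/1 + 1/1*0/1, 0/1 + 1/1*1/6) = [0/1, 1/6) <- contains code 5/72
  'f': [0/1 + 1/1*1/6, 0/1 + 1/1*1/2) = [1/6, 1/2)
  'a': [0/1 + 1/1*1/2, 0/1 + 1/1*1/1) = [1/2, 1/1)
  emit 'b', narrow to [0/1, 1/6)
Step 2: interval [0/1, 1/6), width = 1/6 - 0/1 = 1/6
  'b': [0/1 + 1/6*0/1, 0/1 + 1/6*1/6) = [0/1, 1/36)
  'f': [0/1 + 1/6*1/6, 0/1 + 1/6*1/2) = [1/36, 1/12) <- contains code 5/72
  'a': [0/1 + 1/6*1/2, 0/1 + 1/6*1/1) = [1/12, 1/6)
  emit 'f', narrow to [1/36, 1/12)
Step 3: interval [1/36, 1/12), width = 1/12 - 1/36 = 1/18
  'b': [1/36 + 1/18*0/1, 1/36 + 1/18*1/6) = [1/36, 1/27)
  'f': [1/36 + 1/18*1/6, 1/36 + 1/18*1/2) = [1/27, 1/18)
  'a': [1/36 + 1/18*1/2, 1/36 + 1/18*1/1) = [1/18, 1/12) <- contains code 5/72
  emit 'a', narrow to [1/18, 1/12)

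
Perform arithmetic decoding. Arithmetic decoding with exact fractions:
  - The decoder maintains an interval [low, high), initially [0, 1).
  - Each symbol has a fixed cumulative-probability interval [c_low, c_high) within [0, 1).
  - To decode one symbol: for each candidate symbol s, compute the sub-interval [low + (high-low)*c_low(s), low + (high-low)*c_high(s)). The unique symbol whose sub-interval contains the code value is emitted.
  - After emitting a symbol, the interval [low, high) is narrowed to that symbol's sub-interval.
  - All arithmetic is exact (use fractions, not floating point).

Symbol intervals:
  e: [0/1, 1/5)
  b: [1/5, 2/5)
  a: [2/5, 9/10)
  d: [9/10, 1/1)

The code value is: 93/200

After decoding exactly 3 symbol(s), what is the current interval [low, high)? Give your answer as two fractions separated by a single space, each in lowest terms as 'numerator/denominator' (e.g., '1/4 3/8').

Step 1: interval [0/1, 1/1), width = 1/1 - 0/1 = 1/1
  'e': [0/1 + 1/1*0/1, 0/1 + 1/1*1/5) = [0/1, 1/5)
  'b': [0/1 + 1/1*1/5, 0/1 + 1/1*2/5) = [1/5, 2/5)
  'a': [0/1 + 1/1*2/5, 0/1 + 1/1*9/10) = [2/5, 9/10) <- contains code 93/200
  'd': [0/1 + 1/1*9/10, 0/1 + 1/1*1/1) = [9/10, 1/1)
  emit 'a', narrow to [2/5, 9/10)
Step 2: interval [2/5, 9/10), width = 9/10 - 2/5 = 1/2
  'e': [2/5 + 1/2*0/1, 2/5 + 1/2*1/5) = [2/5, 1/2) <- contains code 93/200
  'b': [2/5 + 1/2*1/5, 2/5 + 1/2*2/5) = [1/2, 3/5)
  'a': [2/5 + 1/2*2/5, 2/5 + 1/2*9/10) = [3/5, 17/20)
  'd': [2/5 + 1/2*9/10, 2/5 + 1/2*1/1) = [17/20, 9/10)
  emit 'e', narrow to [2/5, 1/2)
Step 3: interval [2/5, 1/2), width = 1/2 - 2/5 = 1/10
  'e': [2/5 + 1/10*0/1, 2/5 + 1/10*1/5) = [2/5, 21/50)
  'b': [2/5 + 1/10*1/5, 2/5 + 1/10*2/5) = [21/50, 11/25)
  'a': [2/5 + 1/10*2/5, 2/5 + 1/10*9/10) = [11/25, 49/100) <- contains code 93/200
  'd': [2/5 + 1/10*9/10, 2/5 + 1/10*1/1) = [49/100, 1/2)
  emit 'a', narrow to [11/25, 49/100)

Answer: 11/25 49/100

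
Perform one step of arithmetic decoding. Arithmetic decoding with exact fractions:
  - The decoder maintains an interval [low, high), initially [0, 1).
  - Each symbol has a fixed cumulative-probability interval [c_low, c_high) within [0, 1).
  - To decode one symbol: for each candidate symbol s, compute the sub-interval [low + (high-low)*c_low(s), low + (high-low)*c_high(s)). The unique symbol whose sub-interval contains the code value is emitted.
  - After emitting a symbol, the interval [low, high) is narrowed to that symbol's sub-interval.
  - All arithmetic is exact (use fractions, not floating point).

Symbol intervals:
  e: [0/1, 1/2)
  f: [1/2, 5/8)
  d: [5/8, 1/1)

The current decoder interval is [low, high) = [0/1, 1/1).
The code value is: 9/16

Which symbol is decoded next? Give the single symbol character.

Answer: f

Derivation:
Interval width = high − low = 1/1 − 0/1 = 1/1
Scaled code = (code − low) / width = (9/16 − 0/1) / 1/1 = 9/16
  e: [0/1, 1/2) 
  f: [1/2, 5/8) ← scaled code falls here ✓
  d: [5/8, 1/1) 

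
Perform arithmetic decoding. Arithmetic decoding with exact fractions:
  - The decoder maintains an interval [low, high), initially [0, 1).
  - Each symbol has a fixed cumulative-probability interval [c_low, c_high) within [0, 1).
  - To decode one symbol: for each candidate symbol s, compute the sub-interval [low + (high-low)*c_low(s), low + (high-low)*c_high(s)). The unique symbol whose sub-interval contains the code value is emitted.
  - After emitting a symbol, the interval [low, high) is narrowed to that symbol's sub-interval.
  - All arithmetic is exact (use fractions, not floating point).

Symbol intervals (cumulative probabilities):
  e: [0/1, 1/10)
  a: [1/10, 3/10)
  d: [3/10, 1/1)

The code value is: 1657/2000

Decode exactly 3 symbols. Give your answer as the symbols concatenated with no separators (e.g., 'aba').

Answer: ddd

Derivation:
Step 1: interval [0/1, 1/1), width = 1/1 - 0/1 = 1/1
  'e': [0/1 + 1/1*0/1, 0/1 + 1/1*1/10) = [0/1, 1/10)
  'a': [0/1 + 1/1*1/10, 0/1 + 1/1*3/10) = [1/10, 3/10)
  'd': [0/1 + 1/1*3/10, 0/1 + 1/1*1/1) = [3/10, 1/1) <- contains code 1657/2000
  emit 'd', narrow to [3/10, 1/1)
Step 2: interval [3/10, 1/1), width = 1/1 - 3/10 = 7/10
  'e': [3/10 + 7/10*0/1, 3/10 + 7/10*1/10) = [3/10, 37/100)
  'a': [3/10 + 7/10*1/10, 3/10 + 7/10*3/10) = [37/100, 51/100)
  'd': [3/10 + 7/10*3/10, 3/10 + 7/10*1/1) = [51/100, 1/1) <- contains code 1657/2000
  emit 'd', narrow to [51/100, 1/1)
Step 3: interval [51/100, 1/1), width = 1/1 - 51/100 = 49/100
  'e': [51/100 + 49/100*0/1, 51/100 + 49/100*1/10) = [51/100, 559/1000)
  'a': [51/100 + 49/100*1/10, 51/100 + 49/100*3/10) = [559/1000, 657/1000)
  'd': [51/100 + 49/100*3/10, 51/100 + 49/100*1/1) = [657/1000, 1/1) <- contains code 1657/2000
  emit 'd', narrow to [657/1000, 1/1)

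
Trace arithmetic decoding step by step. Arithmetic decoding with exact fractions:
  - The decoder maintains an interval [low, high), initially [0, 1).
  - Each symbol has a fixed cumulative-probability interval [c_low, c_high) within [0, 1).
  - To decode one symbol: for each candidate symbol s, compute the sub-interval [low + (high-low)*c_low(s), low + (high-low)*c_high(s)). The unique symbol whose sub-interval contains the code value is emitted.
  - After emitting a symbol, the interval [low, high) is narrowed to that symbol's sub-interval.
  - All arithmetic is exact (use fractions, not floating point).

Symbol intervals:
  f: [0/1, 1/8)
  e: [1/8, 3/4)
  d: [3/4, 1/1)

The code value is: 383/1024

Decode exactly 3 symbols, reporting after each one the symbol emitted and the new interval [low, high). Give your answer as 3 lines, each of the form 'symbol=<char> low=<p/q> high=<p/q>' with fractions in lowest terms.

Answer: symbol=e low=1/8 high=3/4
symbol=e low=13/64 high=19/32
symbol=e low=129/512 high=127/256

Derivation:
Step 1: interval [0/1, 1/1), width = 1/1 - 0/1 = 1/1
  'f': [0/1 + 1/1*0/1, 0/1 + 1/1*1/8) = [0/1, 1/8)
  'e': [0/1 + 1/1*1/8, 0/1 + 1/1*3/4) = [1/8, 3/4) <- contains code 383/1024
  'd': [0/1 + 1/1*3/4, 0/1 + 1/1*1/1) = [3/4, 1/1)
  emit 'e', narrow to [1/8, 3/4)
Step 2: interval [1/8, 3/4), width = 3/4 - 1/8 = 5/8
  'f': [1/8 + 5/8*0/1, 1/8 + 5/8*1/8) = [1/8, 13/64)
  'e': [1/8 + 5/8*1/8, 1/8 + 5/8*3/4) = [13/64, 19/32) <- contains code 383/1024
  'd': [1/8 + 5/8*3/4, 1/8 + 5/8*1/1) = [19/32, 3/4)
  emit 'e', narrow to [13/64, 19/32)
Step 3: interval [13/64, 19/32), width = 19/32 - 13/64 = 25/64
  'f': [13/64 + 25/64*0/1, 13/64 + 25/64*1/8) = [13/64, 129/512)
  'e': [13/64 + 25/64*1/8, 13/64 + 25/64*3/4) = [129/512, 127/256) <- contains code 383/1024
  'd': [13/64 + 25/64*3/4, 13/64 + 25/64*1/1) = [127/256, 19/32)
  emit 'e', narrow to [129/512, 127/256)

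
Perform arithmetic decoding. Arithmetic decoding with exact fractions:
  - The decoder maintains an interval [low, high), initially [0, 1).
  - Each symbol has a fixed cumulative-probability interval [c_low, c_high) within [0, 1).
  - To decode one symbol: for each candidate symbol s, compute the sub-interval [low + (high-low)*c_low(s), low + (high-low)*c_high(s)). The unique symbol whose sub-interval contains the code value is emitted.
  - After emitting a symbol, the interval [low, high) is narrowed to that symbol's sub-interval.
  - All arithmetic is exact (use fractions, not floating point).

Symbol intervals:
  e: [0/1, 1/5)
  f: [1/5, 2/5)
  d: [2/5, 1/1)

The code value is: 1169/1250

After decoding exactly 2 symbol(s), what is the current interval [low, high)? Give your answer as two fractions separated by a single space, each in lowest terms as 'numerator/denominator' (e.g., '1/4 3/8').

Answer: 16/25 1/1

Derivation:
Step 1: interval [0/1, 1/1), width = 1/1 - 0/1 = 1/1
  'e': [0/1 + 1/1*0/1, 0/1 + 1/1*1/5) = [0/1, 1/5)
  'f': [0/1 + 1/1*1/5, 0/1 + 1/1*2/5) = [1/5, 2/5)
  'd': [0/1 + 1/1*2/5, 0/1 + 1/1*1/1) = [2/5, 1/1) <- contains code 1169/1250
  emit 'd', narrow to [2/5, 1/1)
Step 2: interval [2/5, 1/1), width = 1/1 - 2/5 = 3/5
  'e': [2/5 + 3/5*0/1, 2/5 + 3/5*1/5) = [2/5, 13/25)
  'f': [2/5 + 3/5*1/5, 2/5 + 3/5*2/5) = [13/25, 16/25)
  'd': [2/5 + 3/5*2/5, 2/5 + 3/5*1/1) = [16/25, 1/1) <- contains code 1169/1250
  emit 'd', narrow to [16/25, 1/1)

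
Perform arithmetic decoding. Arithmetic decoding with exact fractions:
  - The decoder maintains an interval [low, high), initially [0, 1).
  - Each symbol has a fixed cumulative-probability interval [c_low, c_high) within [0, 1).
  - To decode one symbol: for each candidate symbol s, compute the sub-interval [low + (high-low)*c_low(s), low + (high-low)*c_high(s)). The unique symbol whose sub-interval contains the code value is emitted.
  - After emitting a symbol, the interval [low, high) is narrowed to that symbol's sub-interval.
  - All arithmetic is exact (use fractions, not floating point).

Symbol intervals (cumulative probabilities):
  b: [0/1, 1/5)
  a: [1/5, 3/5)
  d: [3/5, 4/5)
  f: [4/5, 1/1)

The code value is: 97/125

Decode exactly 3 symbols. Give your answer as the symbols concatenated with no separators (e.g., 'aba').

Step 1: interval [0/1, 1/1), width = 1/1 - 0/1 = 1/1
  'b': [0/1 + 1/1*0/1, 0/1 + 1/1*1/5) = [0/1, 1/5)
  'a': [0/1 + 1/1*1/5, 0/1 + 1/1*3/5) = [1/5, 3/5)
  'd': [0/1 + 1/1*3/5, 0/1 + 1/1*4/5) = [3/5, 4/5) <- contains code 97/125
  'f': [0/1 + 1/1*4/5, 0/1 + 1/1*1/1) = [4/5, 1/1)
  emit 'd', narrow to [3/5, 4/5)
Step 2: interval [3/5, 4/5), width = 4/5 - 3/5 = 1/5
  'b': [3/5 + 1/5*0/1, 3/5 + 1/5*1/5) = [3/5, 16/25)
  'a': [3/5 + 1/5*1/5, 3/5 + 1/5*3/5) = [16/25, 18/25)
  'd': [3/5 + 1/5*3/5, 3/5 + 1/5*4/5) = [18/25, 19/25)
  'f': [3/5 + 1/5*4/5, 3/5 + 1/5*1/1) = [19/25, 4/5) <- contains code 97/125
  emit 'f', narrow to [19/25, 4/5)
Step 3: interval [19/25, 4/5), width = 4/5 - 19/25 = 1/25
  'b': [19/25 + 1/25*0/1, 19/25 + 1/25*1/5) = [19/25, 96/125)
  'a': [19/25 + 1/25*1/5, 19/25 + 1/25*3/5) = [96/125, 98/125) <- contains code 97/125
  'd': [19/25 + 1/25*3/5, 19/25 + 1/25*4/5) = [98/125, 99/125)
  'f': [19/25 + 1/25*4/5, 19/25 + 1/25*1/1) = [99/125, 4/5)
  emit 'a', narrow to [96/125, 98/125)

Answer: dfa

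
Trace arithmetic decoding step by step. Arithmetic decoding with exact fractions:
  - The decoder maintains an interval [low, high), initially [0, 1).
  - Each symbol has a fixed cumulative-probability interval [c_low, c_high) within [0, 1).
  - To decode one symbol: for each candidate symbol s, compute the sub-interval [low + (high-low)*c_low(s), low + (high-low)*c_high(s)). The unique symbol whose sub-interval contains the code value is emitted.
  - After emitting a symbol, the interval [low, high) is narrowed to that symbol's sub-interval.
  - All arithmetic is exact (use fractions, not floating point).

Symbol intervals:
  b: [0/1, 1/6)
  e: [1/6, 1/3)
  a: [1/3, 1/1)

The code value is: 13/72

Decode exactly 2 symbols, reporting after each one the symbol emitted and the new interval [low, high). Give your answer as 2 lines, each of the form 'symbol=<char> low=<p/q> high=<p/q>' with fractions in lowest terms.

Step 1: interval [0/1, 1/1), width = 1/1 - 0/1 = 1/1
  'b': [0/1 + 1/1*0/1, 0/1 + 1/1*1/6) = [0/1, 1/6)
  'e': [0/1 + 1/1*1/6, 0/1 + 1/1*1/3) = [1/6, 1/3) <- contains code 13/72
  'a': [0/1 + 1/1*1/3, 0/1 + 1/1*1/1) = [1/3, 1/1)
  emit 'e', narrow to [1/6, 1/3)
Step 2: interval [1/6, 1/3), width = 1/3 - 1/6 = 1/6
  'b': [1/6 + 1/6*0/1, 1/6 + 1/6*1/6) = [1/6, 7/36) <- contains code 13/72
  'e': [1/6 + 1/6*1/6, 1/6 + 1/6*1/3) = [7/36, 2/9)
  'a': [1/6 + 1/6*1/3, 1/6 + 1/6*1/1) = [2/9, 1/3)
  emit 'b', narrow to [1/6, 7/36)

Answer: symbol=e low=1/6 high=1/3
symbol=b low=1/6 high=7/36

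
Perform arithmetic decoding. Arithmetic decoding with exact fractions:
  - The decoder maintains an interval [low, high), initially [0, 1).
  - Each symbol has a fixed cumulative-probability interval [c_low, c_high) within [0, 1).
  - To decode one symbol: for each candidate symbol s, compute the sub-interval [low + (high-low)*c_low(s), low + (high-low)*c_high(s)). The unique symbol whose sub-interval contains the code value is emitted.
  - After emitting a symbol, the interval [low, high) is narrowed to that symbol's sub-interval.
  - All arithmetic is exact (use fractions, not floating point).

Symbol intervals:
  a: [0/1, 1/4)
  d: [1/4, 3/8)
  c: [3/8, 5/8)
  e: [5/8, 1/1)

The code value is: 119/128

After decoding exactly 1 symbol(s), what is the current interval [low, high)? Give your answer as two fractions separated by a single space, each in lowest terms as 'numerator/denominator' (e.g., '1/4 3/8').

Answer: 5/8 1/1

Derivation:
Step 1: interval [0/1, 1/1), width = 1/1 - 0/1 = 1/1
  'a': [0/1 + 1/1*0/1, 0/1 + 1/1*1/4) = [0/1, 1/4)
  'd': [0/1 + 1/1*1/4, 0/1 + 1/1*3/8) = [1/4, 3/8)
  'c': [0/1 + 1/1*3/8, 0/1 + 1/1*5/8) = [3/8, 5/8)
  'e': [0/1 + 1/1*5/8, 0/1 + 1/1*1/1) = [5/8, 1/1) <- contains code 119/128
  emit 'e', narrow to [5/8, 1/1)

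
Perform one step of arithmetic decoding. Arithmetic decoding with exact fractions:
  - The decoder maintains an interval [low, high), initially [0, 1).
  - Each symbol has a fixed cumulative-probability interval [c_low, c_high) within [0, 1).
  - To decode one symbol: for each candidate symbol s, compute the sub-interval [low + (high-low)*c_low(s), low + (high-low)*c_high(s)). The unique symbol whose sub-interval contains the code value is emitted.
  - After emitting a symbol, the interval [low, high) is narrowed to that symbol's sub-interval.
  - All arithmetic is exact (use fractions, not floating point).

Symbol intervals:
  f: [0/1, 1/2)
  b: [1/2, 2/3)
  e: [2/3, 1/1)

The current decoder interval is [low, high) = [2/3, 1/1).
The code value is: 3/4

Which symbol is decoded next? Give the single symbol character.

Answer: f

Derivation:
Interval width = high − low = 1/1 − 2/3 = 1/3
Scaled code = (code − low) / width = (3/4 − 2/3) / 1/3 = 1/4
  f: [0/1, 1/2) ← scaled code falls here ✓
  b: [1/2, 2/3) 
  e: [2/3, 1/1) 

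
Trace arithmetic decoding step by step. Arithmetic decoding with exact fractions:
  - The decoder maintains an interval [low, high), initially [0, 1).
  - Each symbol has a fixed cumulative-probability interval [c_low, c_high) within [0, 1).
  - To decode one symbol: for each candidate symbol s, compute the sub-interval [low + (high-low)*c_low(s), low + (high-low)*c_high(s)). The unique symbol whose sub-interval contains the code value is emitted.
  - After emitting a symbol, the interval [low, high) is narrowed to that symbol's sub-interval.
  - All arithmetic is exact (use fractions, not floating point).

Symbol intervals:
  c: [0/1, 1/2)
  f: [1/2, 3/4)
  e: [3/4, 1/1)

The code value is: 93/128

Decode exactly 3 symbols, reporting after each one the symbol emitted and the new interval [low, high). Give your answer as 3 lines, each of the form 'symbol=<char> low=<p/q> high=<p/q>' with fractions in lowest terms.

Answer: symbol=f low=1/2 high=3/4
symbol=e low=11/16 high=3/4
symbol=f low=23/32 high=47/64

Derivation:
Step 1: interval [0/1, 1/1), width = 1/1 - 0/1 = 1/1
  'c': [0/1 + 1/1*0/1, 0/1 + 1/1*1/2) = [0/1, 1/2)
  'f': [0/1 + 1/1*1/2, 0/1 + 1/1*3/4) = [1/2, 3/4) <- contains code 93/128
  'e': [0/1 + 1/1*3/4, 0/1 + 1/1*1/1) = [3/4, 1/1)
  emit 'f', narrow to [1/2, 3/4)
Step 2: interval [1/2, 3/4), width = 3/4 - 1/2 = 1/4
  'c': [1/2 + 1/4*0/1, 1/2 + 1/4*1/2) = [1/2, 5/8)
  'f': [1/2 + 1/4*1/2, 1/2 + 1/4*3/4) = [5/8, 11/16)
  'e': [1/2 + 1/4*3/4, 1/2 + 1/4*1/1) = [11/16, 3/4) <- contains code 93/128
  emit 'e', narrow to [11/16, 3/4)
Step 3: interval [11/16, 3/4), width = 3/4 - 11/16 = 1/16
  'c': [11/16 + 1/16*0/1, 11/16 + 1/16*1/2) = [11/16, 23/32)
  'f': [11/16 + 1/16*1/2, 11/16 + 1/16*3/4) = [23/32, 47/64) <- contains code 93/128
  'e': [11/16 + 1/16*3/4, 11/16 + 1/16*1/1) = [47/64, 3/4)
  emit 'f', narrow to [23/32, 47/64)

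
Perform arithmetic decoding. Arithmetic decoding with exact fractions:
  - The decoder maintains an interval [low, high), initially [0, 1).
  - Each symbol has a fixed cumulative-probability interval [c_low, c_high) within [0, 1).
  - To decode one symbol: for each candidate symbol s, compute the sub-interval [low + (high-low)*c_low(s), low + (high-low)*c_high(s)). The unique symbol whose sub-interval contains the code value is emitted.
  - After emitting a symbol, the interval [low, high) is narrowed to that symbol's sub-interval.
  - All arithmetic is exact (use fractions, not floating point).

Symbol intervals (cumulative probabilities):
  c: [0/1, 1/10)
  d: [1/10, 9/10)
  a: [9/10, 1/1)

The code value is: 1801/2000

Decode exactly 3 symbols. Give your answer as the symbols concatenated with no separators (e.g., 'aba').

Step 1: interval [0/1, 1/1), width = 1/1 - 0/1 = 1/1
  'c': [0/1 + 1/1*0/1, 0/1 + 1/1*1/10) = [0/1, 1/10)
  'd': [0/1 + 1/1*1/10, 0/1 + 1/1*9/10) = [1/10, 9/10)
  'a': [0/1 + 1/1*9/10, 0/1 + 1/1*1/1) = [9/10, 1/1) <- contains code 1801/2000
  emit 'a', narrow to [9/10, 1/1)
Step 2: interval [9/10, 1/1), width = 1/1 - 9/10 = 1/10
  'c': [9/10 + 1/10*0/1, 9/10 + 1/10*1/10) = [9/10, 91/100) <- contains code 1801/2000
  'd': [9/10 + 1/10*1/10, 9/10 + 1/10*9/10) = [91/100, 99/100)
  'a': [9/10 + 1/10*9/10, 9/10 + 1/10*1/1) = [99/100, 1/1)
  emit 'c', narrow to [9/10, 91/100)
Step 3: interval [9/10, 91/100), width = 91/100 - 9/10 = 1/100
  'c': [9/10 + 1/100*0/1, 9/10 + 1/100*1/10) = [9/10, 901/1000) <- contains code 1801/2000
  'd': [9/10 + 1/100*1/10, 9/10 + 1/100*9/10) = [901/1000, 909/1000)
  'a': [9/10 + 1/100*9/10, 9/10 + 1/100*1/1) = [909/1000, 91/100)
  emit 'c', narrow to [9/10, 901/1000)

Answer: acc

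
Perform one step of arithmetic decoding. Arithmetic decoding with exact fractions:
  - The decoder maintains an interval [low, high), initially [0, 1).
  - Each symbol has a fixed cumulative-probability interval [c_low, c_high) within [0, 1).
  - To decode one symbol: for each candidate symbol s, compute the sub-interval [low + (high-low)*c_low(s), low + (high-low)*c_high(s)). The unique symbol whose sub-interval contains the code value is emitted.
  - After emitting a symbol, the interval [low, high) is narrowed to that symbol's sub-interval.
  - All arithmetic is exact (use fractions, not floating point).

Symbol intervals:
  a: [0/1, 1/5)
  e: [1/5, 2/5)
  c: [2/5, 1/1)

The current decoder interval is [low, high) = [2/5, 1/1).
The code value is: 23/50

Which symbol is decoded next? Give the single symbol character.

Answer: a

Derivation:
Interval width = high − low = 1/1 − 2/5 = 3/5
Scaled code = (code − low) / width = (23/50 − 2/5) / 3/5 = 1/10
  a: [0/1, 1/5) ← scaled code falls here ✓
  e: [1/5, 2/5) 
  c: [2/5, 1/1) 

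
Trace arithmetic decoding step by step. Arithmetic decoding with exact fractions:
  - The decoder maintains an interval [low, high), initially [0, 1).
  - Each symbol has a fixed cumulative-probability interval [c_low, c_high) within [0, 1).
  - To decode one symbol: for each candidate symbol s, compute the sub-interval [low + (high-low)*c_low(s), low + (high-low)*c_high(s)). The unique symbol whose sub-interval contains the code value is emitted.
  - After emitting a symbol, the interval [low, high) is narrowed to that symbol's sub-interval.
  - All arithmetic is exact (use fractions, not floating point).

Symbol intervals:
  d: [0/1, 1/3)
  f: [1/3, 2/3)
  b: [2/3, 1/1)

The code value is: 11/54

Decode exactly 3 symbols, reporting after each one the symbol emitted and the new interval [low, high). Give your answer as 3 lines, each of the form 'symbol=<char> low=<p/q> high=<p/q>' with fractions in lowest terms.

Step 1: interval [0/1, 1/1), width = 1/1 - 0/1 = 1/1
  'd': [0/1 + 1/1*0/1, 0/1 + 1/1*1/3) = [0/1, 1/3) <- contains code 11/54
  'f': [0/1 + 1/1*1/3, 0/1 + 1/1*2/3) = [1/3, 2/3)
  'b': [0/1 + 1/1*2/3, 0/1 + 1/1*1/1) = [2/3, 1/1)
  emit 'd', narrow to [0/1, 1/3)
Step 2: interval [0/1, 1/3), width = 1/3 - 0/1 = 1/3
  'd': [0/1 + 1/3*0/1, 0/1 + 1/3*1/3) = [0/1, 1/9)
  'f': [0/1 + 1/3*1/3, 0/1 + 1/3*2/3) = [1/9, 2/9) <- contains code 11/54
  'b': [0/1 + 1/3*2/3, 0/1 + 1/3*1/1) = [2/9, 1/3)
  emit 'f', narrow to [1/9, 2/9)
Step 3: interval [1/9, 2/9), width = 2/9 - 1/9 = 1/9
  'd': [1/9 + 1/9*0/1, 1/9 + 1/9*1/3) = [1/9, 4/27)
  'f': [1/9 + 1/9*1/3, 1/9 + 1/9*2/3) = [4/27, 5/27)
  'b': [1/9 + 1/9*2/3, 1/9 + 1/9*1/1) = [5/27, 2/9) <- contains code 11/54
  emit 'b', narrow to [5/27, 2/9)

Answer: symbol=d low=0/1 high=1/3
symbol=f low=1/9 high=2/9
symbol=b low=5/27 high=2/9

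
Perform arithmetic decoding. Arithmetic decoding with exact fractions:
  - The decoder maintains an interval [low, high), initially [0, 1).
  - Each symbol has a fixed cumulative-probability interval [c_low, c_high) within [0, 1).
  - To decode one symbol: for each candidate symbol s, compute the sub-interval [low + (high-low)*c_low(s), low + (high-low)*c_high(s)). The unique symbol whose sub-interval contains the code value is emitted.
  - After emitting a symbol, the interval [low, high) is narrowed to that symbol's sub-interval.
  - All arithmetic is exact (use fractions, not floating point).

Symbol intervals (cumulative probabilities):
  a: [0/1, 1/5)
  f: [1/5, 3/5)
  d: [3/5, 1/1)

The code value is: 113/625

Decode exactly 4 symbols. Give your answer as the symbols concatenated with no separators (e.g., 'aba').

Answer: addf

Derivation:
Step 1: interval [0/1, 1/1), width = 1/1 - 0/1 = 1/1
  'a': [0/1 + 1/1*0/1, 0/1 + 1/1*1/5) = [0/1, 1/5) <- contains code 113/625
  'f': [0/1 + 1/1*1/5, 0/1 + 1/1*3/5) = [1/5, 3/5)
  'd': [0/1 + 1/1*3/5, 0/1 + 1/1*1/1) = [3/5, 1/1)
  emit 'a', narrow to [0/1, 1/5)
Step 2: interval [0/1, 1/5), width = 1/5 - 0/1 = 1/5
  'a': [0/1 + 1/5*0/1, 0/1 + 1/5*1/5) = [0/1, 1/25)
  'f': [0/1 + 1/5*1/5, 0/1 + 1/5*3/5) = [1/25, 3/25)
  'd': [0/1 + 1/5*3/5, 0/1 + 1/5*1/1) = [3/25, 1/5) <- contains code 113/625
  emit 'd', narrow to [3/25, 1/5)
Step 3: interval [3/25, 1/5), width = 1/5 - 3/25 = 2/25
  'a': [3/25 + 2/25*0/1, 3/25 + 2/25*1/5) = [3/25, 17/125)
  'f': [3/25 + 2/25*1/5, 3/25 + 2/25*3/5) = [17/125, 21/125)
  'd': [3/25 + 2/25*3/5, 3/25 + 2/25*1/1) = [21/125, 1/5) <- contains code 113/625
  emit 'd', narrow to [21/125, 1/5)
Step 4: interval [21/125, 1/5), width = 1/5 - 21/125 = 4/125
  'a': [21/125 + 4/125*0/1, 21/125 + 4/125*1/5) = [21/125, 109/625)
  'f': [21/125 + 4/125*1/5, 21/125 + 4/125*3/5) = [109/625, 117/625) <- contains code 113/625
  'd': [21/125 + 4/125*3/5, 21/125 + 4/125*1/1) = [117/625, 1/5)
  emit 'f', narrow to [109/625, 117/625)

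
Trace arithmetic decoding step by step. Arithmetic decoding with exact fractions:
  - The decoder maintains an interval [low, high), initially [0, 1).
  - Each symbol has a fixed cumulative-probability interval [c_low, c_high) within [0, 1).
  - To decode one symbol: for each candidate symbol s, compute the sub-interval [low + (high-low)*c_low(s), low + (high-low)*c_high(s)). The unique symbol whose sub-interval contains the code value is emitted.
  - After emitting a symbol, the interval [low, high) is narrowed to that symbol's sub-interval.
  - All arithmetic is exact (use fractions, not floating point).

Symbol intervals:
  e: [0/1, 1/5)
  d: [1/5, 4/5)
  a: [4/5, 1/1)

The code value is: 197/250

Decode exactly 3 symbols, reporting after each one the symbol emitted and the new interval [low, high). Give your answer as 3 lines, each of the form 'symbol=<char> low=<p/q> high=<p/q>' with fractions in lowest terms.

Step 1: interval [0/1, 1/1), width = 1/1 - 0/1 = 1/1
  'e': [0/1 + 1/1*0/1, 0/1 + 1/1*1/5) = [0/1, 1/5)
  'd': [0/1 + 1/1*1/5, 0/1 + 1/1*4/5) = [1/5, 4/5) <- contains code 197/250
  'a': [0/1 + 1/1*4/5, 0/1 + 1/1*1/1) = [4/5, 1/1)
  emit 'd', narrow to [1/5, 4/5)
Step 2: interval [1/5, 4/5), width = 4/5 - 1/5 = 3/5
  'e': [1/5 + 3/5*0/1, 1/5 + 3/5*1/5) = [1/5, 8/25)
  'd': [1/5 + 3/5*1/5, 1/5 + 3/5*4/5) = [8/25, 17/25)
  'a': [1/5 + 3/5*4/5, 1/5 + 3/5*1/1) = [17/25, 4/5) <- contains code 197/250
  emit 'a', narrow to [17/25, 4/5)
Step 3: interval [17/25, 4/5), width = 4/5 - 17/25 = 3/25
  'e': [17/25 + 3/25*0/1, 17/25 + 3/25*1/5) = [17/25, 88/125)
  'd': [17/25 + 3/25*1/5, 17/25 + 3/25*4/5) = [88/125, 97/125)
  'a': [17/25 + 3/25*4/5, 17/25 + 3/25*1/1) = [97/125, 4/5) <- contains code 197/250
  emit 'a', narrow to [97/125, 4/5)

Answer: symbol=d low=1/5 high=4/5
symbol=a low=17/25 high=4/5
symbol=a low=97/125 high=4/5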